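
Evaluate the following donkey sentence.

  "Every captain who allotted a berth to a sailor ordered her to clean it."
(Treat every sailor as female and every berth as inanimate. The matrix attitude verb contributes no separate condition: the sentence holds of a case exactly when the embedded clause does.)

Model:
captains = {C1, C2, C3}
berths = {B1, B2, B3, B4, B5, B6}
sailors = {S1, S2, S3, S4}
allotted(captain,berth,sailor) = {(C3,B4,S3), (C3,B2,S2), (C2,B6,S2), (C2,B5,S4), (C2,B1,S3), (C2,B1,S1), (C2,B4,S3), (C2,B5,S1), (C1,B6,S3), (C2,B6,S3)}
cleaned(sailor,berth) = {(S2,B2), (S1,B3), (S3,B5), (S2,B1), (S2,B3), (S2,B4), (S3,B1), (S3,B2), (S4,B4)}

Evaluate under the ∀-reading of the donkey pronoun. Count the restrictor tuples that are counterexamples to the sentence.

"her" takes "a sailor" as antecedent and "it" takes "a berth"; both are donkey pronouns co-varying with the restrictor.
Strong reading: for every (c,b,s) with allotted(c,b,s), cleaned(s,b).
Restrictor triples: (C1,B6,S3)→cleaned(S3,B6) ✗  (C2,B1,S1)→cleaned(S1,B1) ✗  (C2,B1,S3)→cleaned(S3,B1) ✓  (C2,B4,S3)→cleaned(S3,B4) ✗  (C2,B5,S1)→cleaned(S1,B5) ✗  (C2,B5,S4)→cleaned(S4,B5) ✗  (C2,B6,S2)→cleaned(S2,B6) ✗  (C2,B6,S3)→cleaned(S3,B6) ✗  (C3,B2,S2)→cleaned(S2,B2) ✓  (C3,B4,S3)→cleaned(S3,B4) ✗
Counterexamples (restrictor triples failing the scope): 8.

8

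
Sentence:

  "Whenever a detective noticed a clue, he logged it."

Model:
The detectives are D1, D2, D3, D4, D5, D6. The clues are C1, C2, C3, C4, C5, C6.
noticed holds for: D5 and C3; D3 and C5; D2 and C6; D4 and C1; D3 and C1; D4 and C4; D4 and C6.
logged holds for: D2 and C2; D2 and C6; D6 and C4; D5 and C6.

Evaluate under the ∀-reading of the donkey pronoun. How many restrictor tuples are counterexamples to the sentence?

6

"it" takes "a clue" as antecedent — a donkey pronoun bound across the clause boundary.
Strong reading: for every (d,c) with noticed(d,c), logged(d,c).
Restrictor pairs: (D2,C6) ✓  (D3,C1) ✗  (D3,C5) ✗  (D4,C1) ✗  (D4,C4) ✗  (D4,C6) ✗  (D5,C3) ✗
Counterexamples (restrictor pairs failing the scope): 6.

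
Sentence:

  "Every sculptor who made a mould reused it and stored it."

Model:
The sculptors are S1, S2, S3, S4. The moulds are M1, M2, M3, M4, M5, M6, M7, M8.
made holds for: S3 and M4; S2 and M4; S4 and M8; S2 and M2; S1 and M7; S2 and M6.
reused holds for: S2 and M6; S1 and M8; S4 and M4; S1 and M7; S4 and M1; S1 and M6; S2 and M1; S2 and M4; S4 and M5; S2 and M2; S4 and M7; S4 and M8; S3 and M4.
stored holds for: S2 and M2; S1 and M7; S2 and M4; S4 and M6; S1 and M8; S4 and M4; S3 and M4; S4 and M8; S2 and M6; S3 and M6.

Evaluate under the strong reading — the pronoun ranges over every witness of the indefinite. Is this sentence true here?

True

"it" takes "a mould" as antecedent — a donkey pronoun bound across the clause boundary.
Strong reading: for every (s,m) with made(s,m), reused(s,m) ∧ stored(s,m).
Restrictor pairs: (S1,M7) ✓  (S2,M2) ✓  (S2,M4) ✓  (S2,M6) ✓  (S3,M4) ✓  (S4,M8) ✓
Every restrictor pair satisfies the scope.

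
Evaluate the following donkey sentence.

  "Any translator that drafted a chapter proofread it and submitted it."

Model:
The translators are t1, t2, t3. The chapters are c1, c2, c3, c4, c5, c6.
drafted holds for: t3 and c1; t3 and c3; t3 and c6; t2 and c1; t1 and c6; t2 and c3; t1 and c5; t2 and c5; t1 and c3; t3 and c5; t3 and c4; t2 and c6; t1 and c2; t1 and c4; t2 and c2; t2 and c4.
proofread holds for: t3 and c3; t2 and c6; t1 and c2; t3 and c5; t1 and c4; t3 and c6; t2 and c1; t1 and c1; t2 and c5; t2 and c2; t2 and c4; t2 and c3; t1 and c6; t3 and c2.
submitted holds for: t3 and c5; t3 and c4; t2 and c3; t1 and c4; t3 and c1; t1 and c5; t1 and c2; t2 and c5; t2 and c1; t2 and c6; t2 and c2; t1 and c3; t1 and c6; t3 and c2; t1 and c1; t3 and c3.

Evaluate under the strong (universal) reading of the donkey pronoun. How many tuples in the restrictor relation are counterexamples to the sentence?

"it" takes "a chapter" as antecedent — a donkey pronoun bound across the clause boundary.
Strong reading: for every (t,c) with drafted(t,c), proofread(t,c) ∧ submitted(t,c).
Restrictor pairs: (t1,c2) ✓  (t1,c3) ✗  (t1,c4) ✓  (t1,c5) ✗  (t1,c6) ✓  (t2,c1) ✓  (t2,c2) ✓  (t2,c3) ✓  (t2,c4) ✗  (t2,c5) ✓  (t2,c6) ✓  (t3,c1) ✗  (t3,c3) ✓  (t3,c4) ✗  (t3,c5) ✓  (t3,c6) ✗
Counterexamples (restrictor pairs failing the scope): 6.

6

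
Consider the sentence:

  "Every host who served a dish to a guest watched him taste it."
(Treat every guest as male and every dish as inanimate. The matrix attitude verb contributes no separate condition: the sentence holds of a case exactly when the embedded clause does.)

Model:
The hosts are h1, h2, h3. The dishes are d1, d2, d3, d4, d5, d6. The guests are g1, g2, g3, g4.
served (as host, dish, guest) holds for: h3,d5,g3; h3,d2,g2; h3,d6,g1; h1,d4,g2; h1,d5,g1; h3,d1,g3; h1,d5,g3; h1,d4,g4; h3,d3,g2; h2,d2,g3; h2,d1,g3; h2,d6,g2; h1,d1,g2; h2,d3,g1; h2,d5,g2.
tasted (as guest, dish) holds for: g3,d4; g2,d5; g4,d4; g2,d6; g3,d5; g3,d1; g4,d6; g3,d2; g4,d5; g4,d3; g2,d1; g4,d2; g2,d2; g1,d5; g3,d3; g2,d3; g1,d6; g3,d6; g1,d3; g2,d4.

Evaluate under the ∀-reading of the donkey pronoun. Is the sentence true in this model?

"him" takes "a guest" as antecedent and "it" takes "a dish"; both are donkey pronouns co-varying with the restrictor.
Strong reading: for every (h,d,g) with served(h,d,g), tasted(g,d).
Restrictor triples: (h1,d1,g2)→tasted(g2,d1) ✓  (h1,d4,g2)→tasted(g2,d4) ✓  (h1,d4,g4)→tasted(g4,d4) ✓  (h1,d5,g1)→tasted(g1,d5) ✓  (h1,d5,g3)→tasted(g3,d5) ✓  (h2,d1,g3)→tasted(g3,d1) ✓  (h2,d2,g3)→tasted(g3,d2) ✓  (h2,d3,g1)→tasted(g1,d3) ✓  (h2,d5,g2)→tasted(g2,d5) ✓  (h2,d6,g2)→tasted(g2,d6) ✓  (h3,d1,g3)→tasted(g3,d1) ✓  (h3,d2,g2)→tasted(g2,d2) ✓  (h3,d3,g2)→tasted(g2,d3) ✓  (h3,d5,g3)→tasted(g3,d5) ✓  (h3,d6,g1)→tasted(g1,d6) ✓
Every restrictor triple satisfies the scope.

True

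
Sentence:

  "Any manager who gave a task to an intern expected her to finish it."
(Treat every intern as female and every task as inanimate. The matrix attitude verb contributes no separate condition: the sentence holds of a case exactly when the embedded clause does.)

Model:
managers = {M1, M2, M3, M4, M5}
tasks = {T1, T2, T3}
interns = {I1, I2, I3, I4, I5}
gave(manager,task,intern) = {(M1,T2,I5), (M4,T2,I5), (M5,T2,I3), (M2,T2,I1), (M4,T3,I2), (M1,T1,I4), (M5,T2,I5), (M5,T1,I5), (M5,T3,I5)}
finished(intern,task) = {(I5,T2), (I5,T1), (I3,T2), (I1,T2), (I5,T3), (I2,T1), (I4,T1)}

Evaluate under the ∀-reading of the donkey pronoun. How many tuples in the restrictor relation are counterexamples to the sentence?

1

"her" takes "an intern" as antecedent and "it" takes "a task"; both are donkey pronouns co-varying with the restrictor.
Strong reading: for every (m,t,i) with gave(m,t,i), finished(i,t).
Restrictor triples: (M1,T1,I4)→finished(I4,T1) ✓  (M1,T2,I5)→finished(I5,T2) ✓  (M2,T2,I1)→finished(I1,T2) ✓  (M4,T2,I5)→finished(I5,T2) ✓  (M4,T3,I2)→finished(I2,T3) ✗  (M5,T1,I5)→finished(I5,T1) ✓  (M5,T2,I3)→finished(I3,T2) ✓  (M5,T2,I5)→finished(I5,T2) ✓  (M5,T3,I5)→finished(I5,T3) ✓
Counterexamples (restrictor triples failing the scope): 1.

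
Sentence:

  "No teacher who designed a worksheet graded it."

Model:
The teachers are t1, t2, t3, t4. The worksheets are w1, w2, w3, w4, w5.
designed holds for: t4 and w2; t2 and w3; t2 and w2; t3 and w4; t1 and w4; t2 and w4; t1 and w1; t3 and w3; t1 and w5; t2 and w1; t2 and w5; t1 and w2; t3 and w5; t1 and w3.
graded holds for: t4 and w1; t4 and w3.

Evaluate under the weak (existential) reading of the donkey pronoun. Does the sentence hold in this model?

True

"it" takes "a worksheet" as antecedent — a donkey pronoun bound across the clause boundary.
Truth condition: for no (t,w) with designed(t,w) does graded(t,w) hold.
Restrictor pairs — does the scope hold? (t1,w1):fails  (t1,w2):fails  (t1,w3):fails  (t1,w4):fails  (t1,w5):fails  (t2,w1):fails  (t2,w2):fails  (t2,w3):fails  (t2,w4):fails  (t2,w5):fails  (t3,w3):fails  (t3,w4):fails  (t3,w5):fails  (t4,w2):fails
Scope holds for no restrictor pair, so the sentence is true.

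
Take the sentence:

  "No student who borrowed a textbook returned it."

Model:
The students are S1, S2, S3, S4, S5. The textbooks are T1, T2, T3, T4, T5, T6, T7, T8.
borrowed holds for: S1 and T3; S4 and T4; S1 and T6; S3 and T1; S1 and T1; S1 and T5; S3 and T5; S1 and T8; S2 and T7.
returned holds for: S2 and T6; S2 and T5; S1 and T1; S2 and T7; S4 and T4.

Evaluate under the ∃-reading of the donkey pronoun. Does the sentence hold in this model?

"it" takes "a textbook" as antecedent — a donkey pronoun bound across the clause boundary.
Truth condition: for no (s,t) with borrowed(s,t) does returned(s,t) hold.
Restrictor pairs — does the scope hold? (S1,T1):holds  (S1,T3):fails  (S1,T5):fails  (S1,T6):fails  (S1,T8):fails  (S2,T7):holds  (S3,T1):fails  (S3,T5):fails  (S4,T4):holds
Scope holds for 3 pair(s), so the sentence is false.

False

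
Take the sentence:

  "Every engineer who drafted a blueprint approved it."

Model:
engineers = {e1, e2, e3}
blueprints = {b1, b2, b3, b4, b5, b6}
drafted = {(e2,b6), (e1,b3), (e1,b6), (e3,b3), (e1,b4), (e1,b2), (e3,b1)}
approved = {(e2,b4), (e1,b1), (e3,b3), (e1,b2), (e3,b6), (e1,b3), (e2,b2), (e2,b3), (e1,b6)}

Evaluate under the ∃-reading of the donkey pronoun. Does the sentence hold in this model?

"it" takes "a blueprint" as antecedent — a donkey pronoun bound across the clause boundary.
Weak reading: every engineer e with some drafted-blueprint has at least one drafted-blueprint b such that approved(e,b).
Per engineer: e1:✓  e2:✗  e3:✓
e2 has no witness among its drafted-blueprints.

False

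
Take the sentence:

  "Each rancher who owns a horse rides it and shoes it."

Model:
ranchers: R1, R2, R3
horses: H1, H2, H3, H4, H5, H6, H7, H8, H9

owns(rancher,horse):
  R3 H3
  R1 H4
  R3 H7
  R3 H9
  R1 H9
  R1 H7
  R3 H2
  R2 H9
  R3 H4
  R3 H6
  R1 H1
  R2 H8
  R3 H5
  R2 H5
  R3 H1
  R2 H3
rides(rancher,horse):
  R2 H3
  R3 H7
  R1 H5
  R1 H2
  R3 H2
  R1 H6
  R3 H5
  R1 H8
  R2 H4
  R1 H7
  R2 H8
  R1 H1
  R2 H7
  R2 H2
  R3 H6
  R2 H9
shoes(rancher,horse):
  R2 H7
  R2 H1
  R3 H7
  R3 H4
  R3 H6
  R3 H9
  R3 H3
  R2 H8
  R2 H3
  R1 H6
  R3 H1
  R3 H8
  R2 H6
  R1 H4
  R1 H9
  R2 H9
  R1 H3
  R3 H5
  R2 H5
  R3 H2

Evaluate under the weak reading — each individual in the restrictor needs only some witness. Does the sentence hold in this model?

"it" takes "a horse" as antecedent — a donkey pronoun bound across the clause boundary.
Weak reading: every rancher r with some owns-horse has at least one owns-horse h such that rides(r,h) ∧ shoes(r,h).
Per rancher: R1:✗  R2:✓  R3:✓
R1 has no witness among its owns-horses.

False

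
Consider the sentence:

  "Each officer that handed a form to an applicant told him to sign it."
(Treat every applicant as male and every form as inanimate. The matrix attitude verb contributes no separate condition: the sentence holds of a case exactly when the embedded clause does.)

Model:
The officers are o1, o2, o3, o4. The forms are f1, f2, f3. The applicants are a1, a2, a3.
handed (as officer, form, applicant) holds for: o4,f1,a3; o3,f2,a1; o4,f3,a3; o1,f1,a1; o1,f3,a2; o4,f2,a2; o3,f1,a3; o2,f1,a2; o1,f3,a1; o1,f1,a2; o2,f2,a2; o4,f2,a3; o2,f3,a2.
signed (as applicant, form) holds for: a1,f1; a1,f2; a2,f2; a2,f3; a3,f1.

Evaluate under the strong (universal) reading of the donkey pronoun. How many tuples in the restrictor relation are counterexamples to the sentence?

"him" takes "an applicant" as antecedent and "it" takes "a form"; both are donkey pronouns co-varying with the restrictor.
Strong reading: for every (o,f,a) with handed(o,f,a), signed(a,f).
Restrictor triples: (o1,f1,a1)→signed(a1,f1) ✓  (o1,f1,a2)→signed(a2,f1) ✗  (o1,f3,a1)→signed(a1,f3) ✗  (o1,f3,a2)→signed(a2,f3) ✓  (o2,f1,a2)→signed(a2,f1) ✗  (o2,f2,a2)→signed(a2,f2) ✓  (o2,f3,a2)→signed(a2,f3) ✓  (o3,f1,a3)→signed(a3,f1) ✓  (o3,f2,a1)→signed(a1,f2) ✓  (o4,f1,a3)→signed(a3,f1) ✓  (o4,f2,a2)→signed(a2,f2) ✓  (o4,f2,a3)→signed(a3,f2) ✗  (o4,f3,a3)→signed(a3,f3) ✗
Counterexamples (restrictor triples failing the scope): 5.

5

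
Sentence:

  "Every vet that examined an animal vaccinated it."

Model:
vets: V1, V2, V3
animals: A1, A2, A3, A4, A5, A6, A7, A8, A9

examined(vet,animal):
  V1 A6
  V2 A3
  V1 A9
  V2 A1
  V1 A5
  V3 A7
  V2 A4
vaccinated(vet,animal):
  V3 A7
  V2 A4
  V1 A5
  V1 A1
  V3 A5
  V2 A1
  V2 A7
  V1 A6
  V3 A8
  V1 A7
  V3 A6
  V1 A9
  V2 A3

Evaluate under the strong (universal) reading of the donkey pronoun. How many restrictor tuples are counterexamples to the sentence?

0

"it" takes "an animal" as antecedent — a donkey pronoun bound across the clause boundary.
Strong reading: for every (v,a) with examined(v,a), vaccinated(v,a).
Restrictor pairs: (V1,A5) ✓  (V1,A6) ✓  (V1,A9) ✓  (V2,A1) ✓  (V2,A3) ✓  (V2,A4) ✓  (V3,A7) ✓
Counterexamples (restrictor pairs failing the scope): 0.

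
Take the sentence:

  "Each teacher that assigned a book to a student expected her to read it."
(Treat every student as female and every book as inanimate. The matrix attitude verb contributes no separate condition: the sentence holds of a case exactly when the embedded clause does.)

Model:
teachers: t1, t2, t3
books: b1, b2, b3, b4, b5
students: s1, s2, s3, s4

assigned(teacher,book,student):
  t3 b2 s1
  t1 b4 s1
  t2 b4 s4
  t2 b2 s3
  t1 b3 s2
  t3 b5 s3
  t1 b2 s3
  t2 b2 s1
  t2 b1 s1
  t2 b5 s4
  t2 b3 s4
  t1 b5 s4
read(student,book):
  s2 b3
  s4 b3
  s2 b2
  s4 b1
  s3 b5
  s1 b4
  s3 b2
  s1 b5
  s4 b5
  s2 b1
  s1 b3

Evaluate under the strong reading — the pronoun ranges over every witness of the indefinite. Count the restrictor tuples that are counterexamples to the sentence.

4

"her" takes "a student" as antecedent and "it" takes "a book"; both are donkey pronouns co-varying with the restrictor.
Strong reading: for every (t,b,s) with assigned(t,b,s), read(s,b).
Restrictor triples: (t1,b2,s3)→read(s3,b2) ✓  (t1,b3,s2)→read(s2,b3) ✓  (t1,b4,s1)→read(s1,b4) ✓  (t1,b5,s4)→read(s4,b5) ✓  (t2,b1,s1)→read(s1,b1) ✗  (t2,b2,s1)→read(s1,b2) ✗  (t2,b2,s3)→read(s3,b2) ✓  (t2,b3,s4)→read(s4,b3) ✓  (t2,b4,s4)→read(s4,b4) ✗  (t2,b5,s4)→read(s4,b5) ✓  (t3,b2,s1)→read(s1,b2) ✗  (t3,b5,s3)→read(s3,b5) ✓
Counterexamples (restrictor triples failing the scope): 4.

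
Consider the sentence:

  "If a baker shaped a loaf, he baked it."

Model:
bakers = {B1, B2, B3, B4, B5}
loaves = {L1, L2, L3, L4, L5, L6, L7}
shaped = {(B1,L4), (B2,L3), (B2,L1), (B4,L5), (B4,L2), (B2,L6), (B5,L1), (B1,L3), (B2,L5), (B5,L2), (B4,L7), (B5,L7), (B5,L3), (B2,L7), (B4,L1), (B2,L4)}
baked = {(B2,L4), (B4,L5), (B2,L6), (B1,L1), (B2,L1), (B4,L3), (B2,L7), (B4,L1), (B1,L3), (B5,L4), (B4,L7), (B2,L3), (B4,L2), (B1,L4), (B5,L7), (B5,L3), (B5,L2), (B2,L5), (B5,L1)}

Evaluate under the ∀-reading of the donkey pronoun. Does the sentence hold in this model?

"it" takes "a loaf" as antecedent — a donkey pronoun bound across the clause boundary.
Strong reading: for every (b,l) with shaped(b,l), baked(b,l).
Restrictor pairs: (B1,L3) ✓  (B1,L4) ✓  (B2,L1) ✓  (B2,L3) ✓  (B2,L4) ✓  (B2,L5) ✓  (B2,L6) ✓  (B2,L7) ✓  (B4,L1) ✓  (B4,L2) ✓  (B4,L5) ✓  (B4,L7) ✓  (B5,L1) ✓  (B5,L2) ✓  (B5,L3) ✓  (B5,L7) ✓
Every restrictor pair satisfies the scope.

True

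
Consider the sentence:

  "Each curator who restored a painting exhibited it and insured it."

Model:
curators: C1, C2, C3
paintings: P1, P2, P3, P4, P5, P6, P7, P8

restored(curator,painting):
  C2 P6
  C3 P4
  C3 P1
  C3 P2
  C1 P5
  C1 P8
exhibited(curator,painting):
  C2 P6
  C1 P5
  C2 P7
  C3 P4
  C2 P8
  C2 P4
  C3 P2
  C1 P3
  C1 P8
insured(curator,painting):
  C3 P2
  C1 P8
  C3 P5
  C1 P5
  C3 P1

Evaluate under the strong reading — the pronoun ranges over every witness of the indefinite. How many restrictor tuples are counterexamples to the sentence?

3

"it" takes "a painting" as antecedent — a donkey pronoun bound across the clause boundary.
Strong reading: for every (c,p) with restored(c,p), exhibited(c,p) ∧ insured(c,p).
Restrictor pairs: (C1,P5) ✓  (C1,P8) ✓  (C2,P6) ✗  (C3,P1) ✗  (C3,P2) ✓  (C3,P4) ✗
Counterexamples (restrictor pairs failing the scope): 3.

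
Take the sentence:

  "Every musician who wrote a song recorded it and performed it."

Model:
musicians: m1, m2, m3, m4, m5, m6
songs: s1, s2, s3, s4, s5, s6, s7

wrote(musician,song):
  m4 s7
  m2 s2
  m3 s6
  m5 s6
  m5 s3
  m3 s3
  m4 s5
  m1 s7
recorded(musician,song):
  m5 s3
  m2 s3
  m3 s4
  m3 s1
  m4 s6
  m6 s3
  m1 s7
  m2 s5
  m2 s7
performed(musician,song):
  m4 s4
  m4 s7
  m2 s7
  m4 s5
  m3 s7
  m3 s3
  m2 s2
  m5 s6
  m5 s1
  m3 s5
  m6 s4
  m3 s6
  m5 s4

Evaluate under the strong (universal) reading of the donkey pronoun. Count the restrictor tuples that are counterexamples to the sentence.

8

"it" takes "a song" as antecedent — a donkey pronoun bound across the clause boundary.
Strong reading: for every (m,s) with wrote(m,s), recorded(m,s) ∧ performed(m,s).
Restrictor pairs: (m1,s7) ✗  (m2,s2) ✗  (m3,s3) ✗  (m3,s6) ✗  (m4,s5) ✗  (m4,s7) ✗  (m5,s3) ✗  (m5,s6) ✗
Counterexamples (restrictor pairs failing the scope): 8.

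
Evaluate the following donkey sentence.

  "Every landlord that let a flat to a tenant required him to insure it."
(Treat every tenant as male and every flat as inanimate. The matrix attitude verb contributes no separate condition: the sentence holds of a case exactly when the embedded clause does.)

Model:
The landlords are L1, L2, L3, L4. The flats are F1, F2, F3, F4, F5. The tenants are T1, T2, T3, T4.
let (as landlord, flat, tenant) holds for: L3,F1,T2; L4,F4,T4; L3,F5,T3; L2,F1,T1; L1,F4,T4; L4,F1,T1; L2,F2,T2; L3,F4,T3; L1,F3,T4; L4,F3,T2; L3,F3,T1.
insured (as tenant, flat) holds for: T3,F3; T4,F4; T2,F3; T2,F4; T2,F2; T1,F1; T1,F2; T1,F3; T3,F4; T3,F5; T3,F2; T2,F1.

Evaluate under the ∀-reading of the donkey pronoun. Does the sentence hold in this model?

"him" takes "a tenant" as antecedent and "it" takes "a flat"; both are donkey pronouns co-varying with the restrictor.
Strong reading: for every (l,f,t) with let(l,f,t), insured(t,f).
Restrictor triples: (L1,F3,T4)→insured(T4,F3) ✗  (L1,F4,T4)→insured(T4,F4) ✓  (L2,F1,T1)→insured(T1,F1) ✓  (L2,F2,T2)→insured(T2,F2) ✓  (L3,F1,T2)→insured(T2,F1) ✓  (L3,F3,T1)→insured(T1,F3) ✓  (L3,F4,T3)→insured(T3,F4) ✓  (L3,F5,T3)→insured(T3,F5) ✓  (L4,F1,T1)→insured(T1,F1) ✓  (L4,F3,T2)→insured(T2,F3) ✓  (L4,F4,T4)→insured(T4,F4) ✓
Counterexample: (L1,F3,T4) — insured(T4,F3) does not hold.

False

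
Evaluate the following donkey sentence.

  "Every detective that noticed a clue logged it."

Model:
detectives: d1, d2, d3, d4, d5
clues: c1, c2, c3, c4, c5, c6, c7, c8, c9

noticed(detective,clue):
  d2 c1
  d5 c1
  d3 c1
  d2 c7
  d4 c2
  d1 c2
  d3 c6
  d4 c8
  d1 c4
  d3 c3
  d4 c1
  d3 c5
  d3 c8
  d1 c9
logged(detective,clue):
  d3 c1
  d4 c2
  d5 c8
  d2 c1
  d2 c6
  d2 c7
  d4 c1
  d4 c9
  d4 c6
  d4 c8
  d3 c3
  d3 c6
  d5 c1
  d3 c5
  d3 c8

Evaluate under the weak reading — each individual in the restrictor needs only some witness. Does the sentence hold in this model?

"it" takes "a clue" as antecedent — a donkey pronoun bound across the clause boundary.
Weak reading: every detective d with some noticed-clue has at least one noticed-clue c such that logged(d,c).
Per detective: d1:✗  d2:✓  d3:✓  d4:✓  d5:✓
d1 has no witness among its noticed-clues.

False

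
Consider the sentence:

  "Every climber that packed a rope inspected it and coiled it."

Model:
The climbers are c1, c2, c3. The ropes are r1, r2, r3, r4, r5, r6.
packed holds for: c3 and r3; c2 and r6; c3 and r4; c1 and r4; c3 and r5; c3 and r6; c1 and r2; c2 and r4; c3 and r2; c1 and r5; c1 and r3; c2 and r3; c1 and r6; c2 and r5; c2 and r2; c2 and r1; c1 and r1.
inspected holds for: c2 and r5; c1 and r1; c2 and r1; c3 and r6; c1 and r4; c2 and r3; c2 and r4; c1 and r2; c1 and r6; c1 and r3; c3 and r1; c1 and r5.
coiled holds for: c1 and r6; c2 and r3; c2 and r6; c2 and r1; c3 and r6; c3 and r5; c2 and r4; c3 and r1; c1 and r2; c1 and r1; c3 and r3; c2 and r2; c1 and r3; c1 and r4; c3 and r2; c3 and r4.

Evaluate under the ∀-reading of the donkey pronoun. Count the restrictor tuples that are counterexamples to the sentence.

8

"it" takes "a rope" as antecedent — a donkey pronoun bound across the clause boundary.
Strong reading: for every (c,r) with packed(c,r), inspected(c,r) ∧ coiled(c,r).
Restrictor pairs: (c1,r1) ✓  (c1,r2) ✓  (c1,r3) ✓  (c1,r4) ✓  (c1,r5) ✗  (c1,r6) ✓  (c2,r1) ✓  (c2,r2) ✗  (c2,r3) ✓  (c2,r4) ✓  (c2,r5) ✗  (c2,r6) ✗  (c3,r2) ✗  (c3,r3) ✗  (c3,r4) ✗  (c3,r5) ✗  (c3,r6) ✓
Counterexamples (restrictor pairs failing the scope): 8.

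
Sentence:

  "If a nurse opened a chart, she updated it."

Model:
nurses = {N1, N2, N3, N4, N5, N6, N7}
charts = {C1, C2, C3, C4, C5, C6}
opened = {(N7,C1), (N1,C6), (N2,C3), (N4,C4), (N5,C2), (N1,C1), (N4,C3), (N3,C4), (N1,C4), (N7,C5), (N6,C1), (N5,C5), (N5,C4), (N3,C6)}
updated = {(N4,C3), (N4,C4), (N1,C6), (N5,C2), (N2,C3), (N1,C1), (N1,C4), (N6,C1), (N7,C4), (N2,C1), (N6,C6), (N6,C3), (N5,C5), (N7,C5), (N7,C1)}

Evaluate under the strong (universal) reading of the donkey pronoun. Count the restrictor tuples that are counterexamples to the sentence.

"it" takes "a chart" as antecedent — a donkey pronoun bound across the clause boundary.
Strong reading: for every (n,c) with opened(n,c), updated(n,c).
Restrictor pairs: (N1,C1) ✓  (N1,C4) ✓  (N1,C6) ✓  (N2,C3) ✓  (N3,C4) ✗  (N3,C6) ✗  (N4,C3) ✓  (N4,C4) ✓  (N5,C2) ✓  (N5,C4) ✗  (N5,C5) ✓  (N6,C1) ✓  (N7,C1) ✓  (N7,C5) ✓
Counterexamples (restrictor pairs failing the scope): 3.

3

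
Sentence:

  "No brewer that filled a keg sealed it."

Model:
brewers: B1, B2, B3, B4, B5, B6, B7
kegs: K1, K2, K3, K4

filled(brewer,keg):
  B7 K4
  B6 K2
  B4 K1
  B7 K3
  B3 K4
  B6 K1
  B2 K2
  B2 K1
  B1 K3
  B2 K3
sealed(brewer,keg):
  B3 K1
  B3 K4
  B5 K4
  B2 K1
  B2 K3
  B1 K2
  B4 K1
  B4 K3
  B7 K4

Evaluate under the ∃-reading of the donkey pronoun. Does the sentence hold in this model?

"it" takes "a keg" as antecedent — a donkey pronoun bound across the clause boundary.
Truth condition: for no (b,k) with filled(b,k) does sealed(b,k) hold.
Restrictor pairs — does the scope hold? (B1,K3):fails  (B2,K1):holds  (B2,K2):fails  (B2,K3):holds  (B3,K4):holds  (B4,K1):holds  (B6,K1):fails  (B6,K2):fails  (B7,K3):fails  (B7,K4):holds
Scope holds for 5 pair(s), so the sentence is false.

False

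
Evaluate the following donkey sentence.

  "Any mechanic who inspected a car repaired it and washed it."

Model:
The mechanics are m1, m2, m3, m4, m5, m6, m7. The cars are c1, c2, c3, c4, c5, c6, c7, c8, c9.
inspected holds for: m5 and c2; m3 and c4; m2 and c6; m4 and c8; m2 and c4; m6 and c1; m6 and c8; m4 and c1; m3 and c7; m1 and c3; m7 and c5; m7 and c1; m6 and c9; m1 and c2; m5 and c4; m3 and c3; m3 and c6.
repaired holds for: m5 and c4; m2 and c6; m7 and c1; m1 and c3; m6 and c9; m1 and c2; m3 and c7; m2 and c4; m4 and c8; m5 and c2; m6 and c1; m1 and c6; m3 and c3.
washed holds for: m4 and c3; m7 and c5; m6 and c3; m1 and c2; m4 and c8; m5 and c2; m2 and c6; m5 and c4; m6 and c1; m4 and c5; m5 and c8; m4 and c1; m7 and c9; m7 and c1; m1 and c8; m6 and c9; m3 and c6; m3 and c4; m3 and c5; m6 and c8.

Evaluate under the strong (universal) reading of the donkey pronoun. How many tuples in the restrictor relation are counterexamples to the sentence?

9

"it" takes "a car" as antecedent — a donkey pronoun bound across the clause boundary.
Strong reading: for every (m,c) with inspected(m,c), repaired(m,c) ∧ washed(m,c).
Restrictor pairs: (m1,c2) ✓  (m1,c3) ✗  (m2,c4) ✗  (m2,c6) ✓  (m3,c3) ✗  (m3,c4) ✗  (m3,c6) ✗  (m3,c7) ✗  (m4,c1) ✗  (m4,c8) ✓  (m5,c2) ✓  (m5,c4) ✓  (m6,c1) ✓  (m6,c8) ✗  (m6,c9) ✓  (m7,c1) ✓  (m7,c5) ✗
Counterexamples (restrictor pairs failing the scope): 9.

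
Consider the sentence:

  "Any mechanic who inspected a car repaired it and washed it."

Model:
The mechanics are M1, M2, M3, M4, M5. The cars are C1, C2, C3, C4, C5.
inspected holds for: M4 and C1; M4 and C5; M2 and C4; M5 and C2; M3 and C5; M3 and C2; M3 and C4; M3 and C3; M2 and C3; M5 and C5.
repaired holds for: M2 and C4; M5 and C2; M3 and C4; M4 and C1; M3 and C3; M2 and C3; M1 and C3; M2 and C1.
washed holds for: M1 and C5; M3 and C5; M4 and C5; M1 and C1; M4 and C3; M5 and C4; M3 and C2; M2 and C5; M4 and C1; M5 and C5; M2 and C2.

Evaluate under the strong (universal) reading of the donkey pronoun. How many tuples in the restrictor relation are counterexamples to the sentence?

9

"it" takes "a car" as antecedent — a donkey pronoun bound across the clause boundary.
Strong reading: for every (m,c) with inspected(m,c), repaired(m,c) ∧ washed(m,c).
Restrictor pairs: (M2,C3) ✗  (M2,C4) ✗  (M3,C2) ✗  (M3,C3) ✗  (M3,C4) ✗  (M3,C5) ✗  (M4,C1) ✓  (M4,C5) ✗  (M5,C2) ✗  (M5,C5) ✗
Counterexamples (restrictor pairs failing the scope): 9.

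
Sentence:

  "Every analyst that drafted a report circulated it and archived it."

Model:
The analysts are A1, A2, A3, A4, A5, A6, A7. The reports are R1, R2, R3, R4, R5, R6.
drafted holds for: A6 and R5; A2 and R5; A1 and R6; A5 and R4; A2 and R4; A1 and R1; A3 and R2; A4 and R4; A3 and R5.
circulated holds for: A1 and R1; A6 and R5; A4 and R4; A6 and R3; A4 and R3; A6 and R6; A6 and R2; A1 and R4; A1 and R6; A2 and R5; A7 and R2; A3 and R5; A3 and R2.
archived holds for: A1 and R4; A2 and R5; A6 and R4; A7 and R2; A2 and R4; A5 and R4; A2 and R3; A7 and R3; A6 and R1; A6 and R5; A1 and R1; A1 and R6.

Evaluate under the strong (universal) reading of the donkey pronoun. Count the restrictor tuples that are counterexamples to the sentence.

"it" takes "a report" as antecedent — a donkey pronoun bound across the clause boundary.
Strong reading: for every (a,r) with drafted(a,r), circulated(a,r) ∧ archived(a,r).
Restrictor pairs: (A1,R1) ✓  (A1,R6) ✓  (A2,R4) ✗  (A2,R5) ✓  (A3,R2) ✗  (A3,R5) ✗  (A4,R4) ✗  (A5,R4) ✗  (A6,R5) ✓
Counterexamples (restrictor pairs failing the scope): 5.

5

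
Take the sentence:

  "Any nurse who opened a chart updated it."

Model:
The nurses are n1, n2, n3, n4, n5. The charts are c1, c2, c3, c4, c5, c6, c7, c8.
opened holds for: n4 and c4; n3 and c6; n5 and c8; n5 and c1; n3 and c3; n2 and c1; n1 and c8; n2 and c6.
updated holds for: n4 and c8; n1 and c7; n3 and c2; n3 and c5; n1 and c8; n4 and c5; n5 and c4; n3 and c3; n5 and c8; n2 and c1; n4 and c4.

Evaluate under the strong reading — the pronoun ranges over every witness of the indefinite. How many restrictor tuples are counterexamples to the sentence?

"it" takes "a chart" as antecedent — a donkey pronoun bound across the clause boundary.
Strong reading: for every (n,c) with opened(n,c), updated(n,c).
Restrictor pairs: (n1,c8) ✓  (n2,c1) ✓  (n2,c6) ✗  (n3,c3) ✓  (n3,c6) ✗  (n4,c4) ✓  (n5,c1) ✗  (n5,c8) ✓
Counterexamples (restrictor pairs failing the scope): 3.

3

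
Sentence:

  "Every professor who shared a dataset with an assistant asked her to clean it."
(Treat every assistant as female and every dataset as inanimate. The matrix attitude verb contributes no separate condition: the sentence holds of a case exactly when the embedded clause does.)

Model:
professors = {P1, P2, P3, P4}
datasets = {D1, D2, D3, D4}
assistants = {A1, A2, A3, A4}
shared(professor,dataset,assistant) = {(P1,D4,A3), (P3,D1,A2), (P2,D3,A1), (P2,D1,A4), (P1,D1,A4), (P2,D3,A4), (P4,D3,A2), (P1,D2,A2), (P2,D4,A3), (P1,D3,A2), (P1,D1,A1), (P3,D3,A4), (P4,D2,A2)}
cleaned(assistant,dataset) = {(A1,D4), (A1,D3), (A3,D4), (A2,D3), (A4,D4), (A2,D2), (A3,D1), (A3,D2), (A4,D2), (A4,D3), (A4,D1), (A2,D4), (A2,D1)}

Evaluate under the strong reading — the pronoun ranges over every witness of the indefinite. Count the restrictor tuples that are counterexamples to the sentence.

1

"her" takes "an assistant" as antecedent and "it" takes "a dataset"; both are donkey pronouns co-varying with the restrictor.
Strong reading: for every (p,d,a) with shared(p,d,a), cleaned(a,d).
Restrictor triples: (P1,D1,A1)→cleaned(A1,D1) ✗  (P1,D1,A4)→cleaned(A4,D1) ✓  (P1,D2,A2)→cleaned(A2,D2) ✓  (P1,D3,A2)→cleaned(A2,D3) ✓  (P1,D4,A3)→cleaned(A3,D4) ✓  (P2,D1,A4)→cleaned(A4,D1) ✓  (P2,D3,A1)→cleaned(A1,D3) ✓  (P2,D3,A4)→cleaned(A4,D3) ✓  (P2,D4,A3)→cleaned(A3,D4) ✓  (P3,D1,A2)→cleaned(A2,D1) ✓  (P3,D3,A4)→cleaned(A4,D3) ✓  (P4,D2,A2)→cleaned(A2,D2) ✓  (P4,D3,A2)→cleaned(A2,D3) ✓
Counterexamples (restrictor triples failing the scope): 1.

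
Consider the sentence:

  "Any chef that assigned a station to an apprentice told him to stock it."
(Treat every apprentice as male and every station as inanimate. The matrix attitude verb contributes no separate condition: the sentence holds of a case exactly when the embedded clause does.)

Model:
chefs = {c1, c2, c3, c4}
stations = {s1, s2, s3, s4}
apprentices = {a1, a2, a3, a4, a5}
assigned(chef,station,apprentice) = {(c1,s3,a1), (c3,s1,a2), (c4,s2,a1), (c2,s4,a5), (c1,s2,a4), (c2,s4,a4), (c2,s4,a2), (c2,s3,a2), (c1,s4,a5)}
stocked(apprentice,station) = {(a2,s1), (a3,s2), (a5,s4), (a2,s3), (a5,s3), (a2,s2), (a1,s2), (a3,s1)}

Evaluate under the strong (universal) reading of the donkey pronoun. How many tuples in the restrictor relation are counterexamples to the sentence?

4

"him" takes "an apprentice" as antecedent and "it" takes "a station"; both are donkey pronouns co-varying with the restrictor.
Strong reading: for every (c,s,a) with assigned(c,s,a), stocked(a,s).
Restrictor triples: (c1,s2,a4)→stocked(a4,s2) ✗  (c1,s3,a1)→stocked(a1,s3) ✗  (c1,s4,a5)→stocked(a5,s4) ✓  (c2,s3,a2)→stocked(a2,s3) ✓  (c2,s4,a2)→stocked(a2,s4) ✗  (c2,s4,a4)→stocked(a4,s4) ✗  (c2,s4,a5)→stocked(a5,s4) ✓  (c3,s1,a2)→stocked(a2,s1) ✓  (c4,s2,a1)→stocked(a1,s2) ✓
Counterexamples (restrictor triples failing the scope): 4.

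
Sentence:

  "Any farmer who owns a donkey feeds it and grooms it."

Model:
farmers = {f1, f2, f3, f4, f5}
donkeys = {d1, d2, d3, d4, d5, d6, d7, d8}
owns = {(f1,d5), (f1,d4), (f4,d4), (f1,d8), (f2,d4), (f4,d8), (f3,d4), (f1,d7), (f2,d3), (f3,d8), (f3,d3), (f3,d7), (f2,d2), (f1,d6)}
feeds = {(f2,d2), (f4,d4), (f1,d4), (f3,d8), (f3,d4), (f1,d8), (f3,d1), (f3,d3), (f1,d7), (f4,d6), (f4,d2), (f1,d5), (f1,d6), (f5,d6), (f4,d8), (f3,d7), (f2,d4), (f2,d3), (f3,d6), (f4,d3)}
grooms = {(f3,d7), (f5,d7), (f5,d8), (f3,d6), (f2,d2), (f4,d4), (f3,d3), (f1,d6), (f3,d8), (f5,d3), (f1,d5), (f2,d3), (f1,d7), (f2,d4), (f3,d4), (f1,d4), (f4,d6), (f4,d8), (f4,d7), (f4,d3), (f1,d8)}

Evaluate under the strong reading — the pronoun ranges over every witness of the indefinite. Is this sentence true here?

True

"it" takes "a donkey" as antecedent — a donkey pronoun bound across the clause boundary.
Strong reading: for every (f,d) with owns(f,d), feeds(f,d) ∧ grooms(f,d).
Restrictor pairs: (f1,d4) ✓  (f1,d5) ✓  (f1,d6) ✓  (f1,d7) ✓  (f1,d8) ✓  (f2,d2) ✓  (f2,d3) ✓  (f2,d4) ✓  (f3,d3) ✓  (f3,d4) ✓  (f3,d7) ✓  (f3,d8) ✓  (f4,d4) ✓  (f4,d8) ✓
Every restrictor pair satisfies the scope.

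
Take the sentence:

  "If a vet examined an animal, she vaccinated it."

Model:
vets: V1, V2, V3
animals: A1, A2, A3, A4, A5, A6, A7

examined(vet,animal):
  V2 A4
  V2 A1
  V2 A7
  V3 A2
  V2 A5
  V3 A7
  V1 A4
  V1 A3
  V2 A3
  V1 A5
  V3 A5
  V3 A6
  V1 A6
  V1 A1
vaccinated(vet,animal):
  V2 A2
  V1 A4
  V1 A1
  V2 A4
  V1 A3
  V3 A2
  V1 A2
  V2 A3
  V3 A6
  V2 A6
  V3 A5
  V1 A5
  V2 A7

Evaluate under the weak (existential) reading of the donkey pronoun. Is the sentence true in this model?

True

"it" takes "an animal" as antecedent — a donkey pronoun bound across the clause boundary.
Weak reading: every vet v with some examined-animal has at least one examined-animal a such that vaccinated(v,a).
Per vet: V1:✓  V2:✓  V3:✓
Every vet in the restrictor has a witness.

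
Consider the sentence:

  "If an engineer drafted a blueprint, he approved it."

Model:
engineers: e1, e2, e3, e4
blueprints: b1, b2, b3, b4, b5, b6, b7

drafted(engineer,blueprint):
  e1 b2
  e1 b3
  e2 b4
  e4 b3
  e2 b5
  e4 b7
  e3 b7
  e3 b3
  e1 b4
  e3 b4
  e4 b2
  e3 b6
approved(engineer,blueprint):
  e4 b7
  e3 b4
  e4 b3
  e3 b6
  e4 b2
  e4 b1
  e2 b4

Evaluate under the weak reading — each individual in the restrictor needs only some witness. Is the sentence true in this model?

False

"it" takes "a blueprint" as antecedent — a donkey pronoun bound across the clause boundary.
Weak reading: every engineer e with some drafted-blueprint has at least one drafted-blueprint b such that approved(e,b).
Per engineer: e1:✗  e2:✓  e3:✓  e4:✓
e1 has no witness among its drafted-blueprints.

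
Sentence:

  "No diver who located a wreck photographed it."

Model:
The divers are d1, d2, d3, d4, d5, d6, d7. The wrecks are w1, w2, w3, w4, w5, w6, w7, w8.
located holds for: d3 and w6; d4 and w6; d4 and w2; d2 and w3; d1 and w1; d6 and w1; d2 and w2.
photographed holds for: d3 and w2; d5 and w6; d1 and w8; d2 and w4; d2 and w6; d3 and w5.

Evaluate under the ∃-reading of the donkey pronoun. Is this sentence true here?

"it" takes "a wreck" as antecedent — a donkey pronoun bound across the clause boundary.
Truth condition: for no (d,w) with located(d,w) does photographed(d,w) hold.
Restrictor pairs — does the scope hold? (d1,w1):fails  (d2,w2):fails  (d2,w3):fails  (d3,w6):fails  (d4,w2):fails  (d4,w6):fails  (d6,w1):fails
Scope holds for no restrictor pair, so the sentence is true.

True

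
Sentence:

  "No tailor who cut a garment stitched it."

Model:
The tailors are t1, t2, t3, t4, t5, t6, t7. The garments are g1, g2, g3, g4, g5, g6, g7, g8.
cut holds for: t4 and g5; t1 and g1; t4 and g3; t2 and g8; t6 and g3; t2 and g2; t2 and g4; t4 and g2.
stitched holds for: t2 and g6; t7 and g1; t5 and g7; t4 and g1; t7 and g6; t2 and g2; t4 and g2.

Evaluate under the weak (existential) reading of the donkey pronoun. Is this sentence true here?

False

"it" takes "a garment" as antecedent — a donkey pronoun bound across the clause boundary.
Truth condition: for no (t,g) with cut(t,g) does stitched(t,g) hold.
Restrictor pairs — does the scope hold? (t1,g1):fails  (t2,g2):holds  (t2,g4):fails  (t2,g8):fails  (t4,g2):holds  (t4,g3):fails  (t4,g5):fails  (t6,g3):fails
Scope holds for 2 pair(s), so the sentence is false.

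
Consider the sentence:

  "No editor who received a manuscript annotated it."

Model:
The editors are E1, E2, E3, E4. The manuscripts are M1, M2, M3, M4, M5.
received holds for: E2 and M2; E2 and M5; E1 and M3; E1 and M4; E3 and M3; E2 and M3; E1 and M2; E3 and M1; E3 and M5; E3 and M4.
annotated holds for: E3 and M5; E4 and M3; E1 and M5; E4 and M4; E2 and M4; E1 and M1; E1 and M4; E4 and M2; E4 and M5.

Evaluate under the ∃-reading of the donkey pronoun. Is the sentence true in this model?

False

"it" takes "a manuscript" as antecedent — a donkey pronoun bound across the clause boundary.
Truth condition: for no (e,m) with received(e,m) does annotated(e,m) hold.
Restrictor pairs — does the scope hold? (E1,M2):fails  (E1,M3):fails  (E1,M4):holds  (E2,M2):fails  (E2,M3):fails  (E2,M5):fails  (E3,M1):fails  (E3,M3):fails  (E3,M4):fails  (E3,M5):holds
Scope holds for 2 pair(s), so the sentence is false.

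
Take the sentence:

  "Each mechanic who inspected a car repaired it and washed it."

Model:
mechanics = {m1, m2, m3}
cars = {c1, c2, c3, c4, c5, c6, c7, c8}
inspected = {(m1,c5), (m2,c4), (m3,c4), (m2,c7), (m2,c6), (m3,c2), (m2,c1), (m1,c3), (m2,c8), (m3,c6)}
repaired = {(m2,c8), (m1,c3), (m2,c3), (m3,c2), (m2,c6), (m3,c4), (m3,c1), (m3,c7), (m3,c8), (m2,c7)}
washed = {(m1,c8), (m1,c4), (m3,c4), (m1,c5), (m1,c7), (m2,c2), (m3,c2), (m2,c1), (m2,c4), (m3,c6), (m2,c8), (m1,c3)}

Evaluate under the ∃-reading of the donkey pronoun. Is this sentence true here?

"it" takes "a car" as antecedent — a donkey pronoun bound across the clause boundary.
Weak reading: every mechanic m with some inspected-car has at least one inspected-car c such that repaired(m,c) ∧ washed(m,c).
Per mechanic: m1:✓  m2:✓  m3:✓
Every mechanic in the restrictor has a witness.

True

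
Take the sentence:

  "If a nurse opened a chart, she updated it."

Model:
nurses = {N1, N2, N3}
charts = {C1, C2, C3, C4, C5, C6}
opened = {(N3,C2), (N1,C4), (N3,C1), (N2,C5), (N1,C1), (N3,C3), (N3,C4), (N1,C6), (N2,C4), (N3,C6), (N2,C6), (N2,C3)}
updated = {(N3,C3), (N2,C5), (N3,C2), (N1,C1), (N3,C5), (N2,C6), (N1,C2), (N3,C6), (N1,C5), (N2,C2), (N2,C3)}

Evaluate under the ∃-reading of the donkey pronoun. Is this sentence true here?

True

"it" takes "a chart" as antecedent — a donkey pronoun bound across the clause boundary.
Weak reading: every nurse n with some opened-chart has at least one opened-chart c such that updated(n,c).
Per nurse: N1:✓  N2:✓  N3:✓
Every nurse in the restrictor has a witness.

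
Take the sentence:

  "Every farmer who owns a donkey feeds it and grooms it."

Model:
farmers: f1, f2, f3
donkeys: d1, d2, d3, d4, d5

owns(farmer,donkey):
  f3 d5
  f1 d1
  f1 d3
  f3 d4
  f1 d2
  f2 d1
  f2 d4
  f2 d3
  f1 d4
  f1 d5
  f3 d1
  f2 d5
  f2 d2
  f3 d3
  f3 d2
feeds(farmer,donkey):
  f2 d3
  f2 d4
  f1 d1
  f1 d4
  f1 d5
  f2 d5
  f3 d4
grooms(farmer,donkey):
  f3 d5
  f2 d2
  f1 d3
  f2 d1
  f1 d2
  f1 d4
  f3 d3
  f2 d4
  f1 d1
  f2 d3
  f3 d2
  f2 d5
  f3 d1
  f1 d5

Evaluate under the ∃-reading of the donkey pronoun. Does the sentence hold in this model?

False

"it" takes "a donkey" as antecedent — a donkey pronoun bound across the clause boundary.
Weak reading: every farmer f with some owns-donkey has at least one owns-donkey d such that feeds(f,d) ∧ grooms(f,d).
Per farmer: f1:✓  f2:✓  f3:✗
f3 has no witness among its owns-donkeys.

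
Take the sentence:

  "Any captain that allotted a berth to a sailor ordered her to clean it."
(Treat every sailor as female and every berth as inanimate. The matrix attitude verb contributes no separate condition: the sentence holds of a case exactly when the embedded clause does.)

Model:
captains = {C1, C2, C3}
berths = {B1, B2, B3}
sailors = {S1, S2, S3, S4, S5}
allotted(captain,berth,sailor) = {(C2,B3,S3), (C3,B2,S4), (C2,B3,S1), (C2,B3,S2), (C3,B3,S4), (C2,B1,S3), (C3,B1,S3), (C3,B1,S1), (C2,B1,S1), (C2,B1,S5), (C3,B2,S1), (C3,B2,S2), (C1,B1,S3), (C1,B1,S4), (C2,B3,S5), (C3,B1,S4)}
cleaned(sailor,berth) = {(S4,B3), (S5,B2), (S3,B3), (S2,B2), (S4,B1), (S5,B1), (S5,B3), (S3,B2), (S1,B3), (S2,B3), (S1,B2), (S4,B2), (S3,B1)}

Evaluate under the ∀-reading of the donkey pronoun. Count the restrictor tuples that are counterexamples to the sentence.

"her" takes "a sailor" as antecedent and "it" takes "a berth"; both are donkey pronouns co-varying with the restrictor.
Strong reading: for every (c,b,s) with allotted(c,b,s), cleaned(s,b).
Restrictor triples: (C1,B1,S3)→cleaned(S3,B1) ✓  (C1,B1,S4)→cleaned(S4,B1) ✓  (C2,B1,S1)→cleaned(S1,B1) ✗  (C2,B1,S3)→cleaned(S3,B1) ✓  (C2,B1,S5)→cleaned(S5,B1) ✓  (C2,B3,S1)→cleaned(S1,B3) ✓  (C2,B3,S2)→cleaned(S2,B3) ✓  (C2,B3,S3)→cleaned(S3,B3) ✓  (C2,B3,S5)→cleaned(S5,B3) ✓  (C3,B1,S1)→cleaned(S1,B1) ✗  (C3,B1,S3)→cleaned(S3,B1) ✓  (C3,B1,S4)→cleaned(S4,B1) ✓  (C3,B2,S1)→cleaned(S1,B2) ✓  (C3,B2,S2)→cleaned(S2,B2) ✓  (C3,B2,S4)→cleaned(S4,B2) ✓  (C3,B3,S4)→cleaned(S4,B3) ✓
Counterexamples (restrictor triples failing the scope): 2.

2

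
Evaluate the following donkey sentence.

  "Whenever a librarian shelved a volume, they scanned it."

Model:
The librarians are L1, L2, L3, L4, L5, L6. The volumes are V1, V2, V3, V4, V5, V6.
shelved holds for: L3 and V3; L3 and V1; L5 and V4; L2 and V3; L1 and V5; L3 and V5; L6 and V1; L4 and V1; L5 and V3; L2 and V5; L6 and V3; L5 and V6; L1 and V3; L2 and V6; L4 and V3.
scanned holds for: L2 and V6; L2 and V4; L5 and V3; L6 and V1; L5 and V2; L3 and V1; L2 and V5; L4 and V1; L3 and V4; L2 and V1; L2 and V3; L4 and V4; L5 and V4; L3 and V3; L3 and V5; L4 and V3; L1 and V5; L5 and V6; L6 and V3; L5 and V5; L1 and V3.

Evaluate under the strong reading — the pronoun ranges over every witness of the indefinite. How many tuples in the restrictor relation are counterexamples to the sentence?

"it" takes "a volume" as antecedent — a donkey pronoun bound across the clause boundary.
Strong reading: for every (l,v) with shelved(l,v), scanned(l,v).
Restrictor pairs: (L1,V3) ✓  (L1,V5) ✓  (L2,V3) ✓  (L2,V5) ✓  (L2,V6) ✓  (L3,V1) ✓  (L3,V3) ✓  (L3,V5) ✓  (L4,V1) ✓  (L4,V3) ✓  (L5,V3) ✓  (L5,V4) ✓  (L5,V6) ✓  (L6,V1) ✓  (L6,V3) ✓
Counterexamples (restrictor pairs failing the scope): 0.

0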